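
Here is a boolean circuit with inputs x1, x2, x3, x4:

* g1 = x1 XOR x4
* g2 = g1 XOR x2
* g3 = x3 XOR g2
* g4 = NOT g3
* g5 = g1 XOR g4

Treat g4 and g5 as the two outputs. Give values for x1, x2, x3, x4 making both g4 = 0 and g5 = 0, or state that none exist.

Check with x1=0 x2=0 x3=1 x4=0:
g1 = x1 XOR x4 = 0 XOR 0 = 0
g2 = g1 XOR x2 = 0 XOR 0 = 0
g3 = x3 XOR g2 = 1 XOR 0 = 1
g4 = NOT g3 = NOT 1 = 0
g5 = g1 XOR g4 = 0 XOR 0 = 0
So g4 = 0 and g5 = 0.

x1=0 x2=0 x3=1 x4=0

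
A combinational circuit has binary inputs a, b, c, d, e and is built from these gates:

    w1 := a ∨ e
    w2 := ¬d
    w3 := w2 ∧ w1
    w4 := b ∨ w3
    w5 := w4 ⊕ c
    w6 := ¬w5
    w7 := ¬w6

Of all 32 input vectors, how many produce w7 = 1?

16

w7 = ¬w6 must be 1, so w6 = 0.
Enumerating the 32 input combinations, 16 give w7 = 1 and 16 give w7 = 0.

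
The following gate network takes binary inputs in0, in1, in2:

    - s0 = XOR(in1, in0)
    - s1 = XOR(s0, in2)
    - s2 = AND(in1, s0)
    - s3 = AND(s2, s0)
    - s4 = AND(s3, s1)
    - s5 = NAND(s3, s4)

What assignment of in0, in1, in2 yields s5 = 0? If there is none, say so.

s5 = NAND(s3, s4) must be 0, so both s3 = 1 and s4 = 1.
s3 = AND(s2, s0) must be 1, so both s2 = 1 and s0 = 1.
s4 = AND(s3, s1) must be 1, so both s3 = 1 and s1 = 1.
Check with in0=0, in1=1, in2=0:
s0 = XOR(in1, in0) = XOR(1, 0) = 1
s1 = XOR(s0, in2) = XOR(1, 0) = 1
s2 = AND(in1, s0) = AND(1, 1) = 1
s3 = AND(s2, s0) = AND(1, 1) = 1
s4 = AND(s3, s1) = AND(1, 1) = 1
s5 = NAND(s3, s4) = NAND(1, 1) = 0
So s5 = 0 as required.

in0=0, in1=1, in2=0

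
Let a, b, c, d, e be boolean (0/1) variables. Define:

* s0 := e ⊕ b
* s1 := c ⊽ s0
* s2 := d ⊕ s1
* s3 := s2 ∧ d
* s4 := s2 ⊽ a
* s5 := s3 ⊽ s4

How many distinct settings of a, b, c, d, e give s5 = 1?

12

s5 = s3 ⊽ s4 must be 1, so both s3 = 0 and s4 = 0.
s3 = s2 ∧ d must be 0, so at least one of s2, d is 0.
s4 = s2 ⊽ a must be 0, so at least one of s2, a is 1.
Enumerating the 32 input combinations, 12 give s5 = 1 and 20 give s5 = 0.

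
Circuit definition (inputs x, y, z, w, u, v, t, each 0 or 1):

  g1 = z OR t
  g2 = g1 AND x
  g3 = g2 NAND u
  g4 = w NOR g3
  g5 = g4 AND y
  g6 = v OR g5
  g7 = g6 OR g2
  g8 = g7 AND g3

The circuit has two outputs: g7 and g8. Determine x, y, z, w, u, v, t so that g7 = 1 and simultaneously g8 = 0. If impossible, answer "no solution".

Check with x=1, y=0, z=0, w=1, u=1, v=0, t=1:
g1 = z OR t = 0 OR 1 = 1
g2 = g1 AND x = 1 AND 1 = 1
g3 = g2 NAND u = 1 NAND 1 = 0
g4 = w NOR g3 = 1 NOR 0 = 0
g5 = g4 AND y = 0 AND 0 = 0
g6 = v OR g5 = 0 OR 0 = 0
g7 = g6 OR g2 = 0 OR 1 = 1
g8 = g7 AND g3 = 1 AND 0 = 0
So g7 = 1 and g8 = 0.

x=1, y=0, z=0, w=1, u=1, v=0, t=1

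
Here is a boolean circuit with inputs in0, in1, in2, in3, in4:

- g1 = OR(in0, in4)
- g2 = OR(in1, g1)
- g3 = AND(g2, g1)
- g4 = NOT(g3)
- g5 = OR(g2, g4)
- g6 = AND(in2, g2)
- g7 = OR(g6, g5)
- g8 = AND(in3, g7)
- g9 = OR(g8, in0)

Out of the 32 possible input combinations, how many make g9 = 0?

g9 = OR(g8, in0) must be 0, so both g8 = 0 and in0 = 0.
Enumerating the 32 input combinations, 8 give g9 = 0 and 24 give g9 = 1.

8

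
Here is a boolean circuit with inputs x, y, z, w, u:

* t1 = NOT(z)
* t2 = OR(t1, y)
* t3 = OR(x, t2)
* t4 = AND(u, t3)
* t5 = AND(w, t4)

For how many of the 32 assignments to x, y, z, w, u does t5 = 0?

t5 = AND(w, t4) must be 0, so at least one of w, t4 is 0.
Enumerating the 32 input combinations, 25 give t5 = 0 and 7 give t5 = 1.

25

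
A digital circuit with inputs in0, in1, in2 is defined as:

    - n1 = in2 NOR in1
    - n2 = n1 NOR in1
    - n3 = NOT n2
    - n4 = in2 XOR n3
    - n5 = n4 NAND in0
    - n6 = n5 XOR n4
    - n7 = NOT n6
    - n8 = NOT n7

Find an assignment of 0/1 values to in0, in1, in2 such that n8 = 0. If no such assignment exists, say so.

n8 = NOT n7 must be 0, so n7 = 1.
n7 = NOT n6 must be 1, so n6 = 0.
Check with in0=0 in1=0 in2=1:
n1 = in2 NOR in1 = 1 NOR 0 = 0
n2 = n1 NOR in1 = 0 NOR 0 = 1
n3 = NOT n2 = NOT 1 = 0
n4 = in2 XOR n3 = 1 XOR 0 = 1
n5 = n4 NAND in0 = 1 NAND 0 = 1
n6 = n5 XOR n4 = 1 XOR 1 = 0
n7 = NOT n6 = NOT 0 = 1
n8 = NOT n7 = NOT 1 = 0
So n8 = 0 as required.

in0=0 in1=0 in2=1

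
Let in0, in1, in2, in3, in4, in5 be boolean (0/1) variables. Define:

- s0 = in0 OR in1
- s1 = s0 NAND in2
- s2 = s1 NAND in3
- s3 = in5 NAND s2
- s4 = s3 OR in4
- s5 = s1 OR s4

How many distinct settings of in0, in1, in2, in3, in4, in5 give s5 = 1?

58

s5 = s1 OR s4 must be 1, so at least one of s1, s4 is 1.
Enumerating the 64 input combinations, 58 give s5 = 1 and 6 give s5 = 0.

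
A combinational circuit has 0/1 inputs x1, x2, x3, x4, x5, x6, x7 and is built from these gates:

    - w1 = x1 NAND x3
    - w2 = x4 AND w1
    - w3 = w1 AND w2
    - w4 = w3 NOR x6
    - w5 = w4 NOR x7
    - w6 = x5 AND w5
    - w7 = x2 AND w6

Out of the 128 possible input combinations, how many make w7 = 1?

w7 = x2 AND w6 must be 1, so both x2 = 1 and w6 = 1.
w6 = x5 AND w5 must be 1, so both x5 = 1 and w5 = 1.
Enumerating the 128 input combinations, 11 give w7 = 1 and 117 give w7 = 0.

11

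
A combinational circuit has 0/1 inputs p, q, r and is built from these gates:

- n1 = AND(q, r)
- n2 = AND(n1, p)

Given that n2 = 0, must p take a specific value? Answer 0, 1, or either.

Both values of p occur among assignments with n2 = 0:
  p=0: p=0, q=0, r=0
  p=1: p=1, q=0, r=0

either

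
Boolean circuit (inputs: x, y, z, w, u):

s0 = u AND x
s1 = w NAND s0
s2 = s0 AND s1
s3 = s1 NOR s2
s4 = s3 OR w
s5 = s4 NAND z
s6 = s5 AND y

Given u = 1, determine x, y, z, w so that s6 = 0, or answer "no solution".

s6 = s5 AND y must be 0, so at least one of s5, y is 0.
Check with u = 1 and x=1, y=0, z=1, w=1:
s0 = u AND x = 1 AND 1 = 1
s1 = w NAND s0 = 1 NAND 1 = 0
s2 = s0 AND s1 = 1 AND 0 = 0
s3 = s1 NOR s2 = 0 NOR 0 = 1
s4 = s3 OR w = 1 OR 1 = 1
s5 = s4 NAND z = 1 NAND 1 = 0
s6 = s5 AND y = 0 AND 0 = 0
So s6 = 0.

x=1 y=0 z=1 w=1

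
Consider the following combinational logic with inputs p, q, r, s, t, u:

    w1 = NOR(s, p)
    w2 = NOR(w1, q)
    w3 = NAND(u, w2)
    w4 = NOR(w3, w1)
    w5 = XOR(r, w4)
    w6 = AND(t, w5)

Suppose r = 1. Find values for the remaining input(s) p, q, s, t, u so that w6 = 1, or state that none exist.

p=1 q=1 s=1 t=1 u=1

w6 = AND(t, w5) must be 1, so both t = 1 and w5 = 1.
w5 = XOR(r, w4) must be 1, so r and w4 differ.
Check with r = 1 and p=1, q=1, s=1, t=1, u=1:
w1 = NOR(s, p) = NOR(1, 1) = 0
w2 = NOR(w1, q) = NOR(0, 1) = 0
w3 = NAND(u, w2) = NAND(1, 0) = 1
w4 = NOR(w3, w1) = NOR(1, 0) = 0
w5 = XOR(r, w4) = XOR(1, 0) = 1
w6 = AND(t, w5) = AND(1, 1) = 1
So w6 = 1.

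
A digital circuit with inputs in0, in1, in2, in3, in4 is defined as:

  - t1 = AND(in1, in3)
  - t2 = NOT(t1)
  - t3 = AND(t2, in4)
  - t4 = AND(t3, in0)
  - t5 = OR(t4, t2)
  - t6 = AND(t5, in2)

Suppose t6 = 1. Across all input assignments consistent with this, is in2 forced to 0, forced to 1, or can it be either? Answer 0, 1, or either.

1

t6 = AND(t5, in2) must be 1, so both t5 = 1 and in2 = 1.
t5 = OR(t4, t2) must be 1, so at least one of t4, t2 is 1.
Every assignment with t6 = 1 has in2 = 1; there are 12 such assignment(s).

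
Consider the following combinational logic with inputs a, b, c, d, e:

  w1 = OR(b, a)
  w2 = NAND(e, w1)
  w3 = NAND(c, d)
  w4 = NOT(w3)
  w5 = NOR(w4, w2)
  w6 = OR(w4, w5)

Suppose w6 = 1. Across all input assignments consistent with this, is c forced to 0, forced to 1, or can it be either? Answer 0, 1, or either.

Both values of c occur among assignments with w6 = 1:
  c=0: a=0, b=1, c=0, d=0, e=1
  c=1: a=0, b=0, c=1, d=1, e=0

either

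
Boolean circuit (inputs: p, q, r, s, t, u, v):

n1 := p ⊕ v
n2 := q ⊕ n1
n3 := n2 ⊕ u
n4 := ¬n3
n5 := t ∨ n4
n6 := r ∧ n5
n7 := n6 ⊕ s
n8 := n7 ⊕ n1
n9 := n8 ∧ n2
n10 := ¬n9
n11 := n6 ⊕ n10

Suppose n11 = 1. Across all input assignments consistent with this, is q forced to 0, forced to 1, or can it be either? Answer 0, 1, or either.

either

Both values of q occur among assignments with n11 = 1:
  q=0: p=0, q=0, r=0, s=0, t=0, u=0, v=0
  q=1: p=0, q=1, r=0, s=0, t=0, u=0, v=0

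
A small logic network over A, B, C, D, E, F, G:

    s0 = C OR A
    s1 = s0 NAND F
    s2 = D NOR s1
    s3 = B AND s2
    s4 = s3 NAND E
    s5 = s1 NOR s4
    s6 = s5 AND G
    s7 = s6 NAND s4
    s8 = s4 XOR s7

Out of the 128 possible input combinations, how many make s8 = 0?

s8 = s4 XOR s7 must be 0, so s4 and s7 are equal.
Enumerating the 128 input combinations, 122 give s8 = 0 and 6 give s8 = 1.

122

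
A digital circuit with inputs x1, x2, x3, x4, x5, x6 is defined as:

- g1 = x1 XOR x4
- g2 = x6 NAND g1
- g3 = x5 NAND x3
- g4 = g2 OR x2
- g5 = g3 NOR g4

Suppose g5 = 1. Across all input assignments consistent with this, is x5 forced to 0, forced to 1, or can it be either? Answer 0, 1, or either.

1

g5 = g3 NOR g4 must be 1, so both g3 = 0 and g4 = 0.
g3 = x5 NAND x3 must be 0, so both x5 = 1 and x3 = 1.
g4 = g2 OR x2 must be 0, so both g2 = 0 and x2 = 0.
Every assignment with g5 = 1 has x5 = 1; there are 2 such assignment(s).
  x1=0, x2=0, x3=1, x4=1, x5=1, x6=1
  x1=1, x2=0, x3=1, x4=0, x5=1, x6=1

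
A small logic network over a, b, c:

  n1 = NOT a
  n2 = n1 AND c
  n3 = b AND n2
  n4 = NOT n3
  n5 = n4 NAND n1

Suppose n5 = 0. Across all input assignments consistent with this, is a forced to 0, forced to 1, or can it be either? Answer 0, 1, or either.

0

n5 = n4 NAND n1 must be 0, so both n4 = 1 and n1 = 1.
n4 = NOT n3 must be 1, so n3 = 0.
Every assignment with n5 = 0 has a = 0; there are 3 such assignment(s).
  a=0, b=0, c=0
  a=0, b=0, c=1
  a=0, b=1, c=0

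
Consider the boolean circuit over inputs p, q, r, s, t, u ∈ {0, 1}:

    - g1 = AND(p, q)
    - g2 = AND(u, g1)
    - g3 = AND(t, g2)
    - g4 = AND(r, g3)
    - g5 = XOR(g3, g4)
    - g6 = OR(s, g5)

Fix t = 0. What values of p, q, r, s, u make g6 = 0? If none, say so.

p=1 q=1 r=0 s=0 u=0

Check with t = 0 and p=1, q=1, r=0, s=0, u=0:
g1 = AND(p, q) = AND(1, 1) = 1
g2 = AND(u, g1) = AND(0, 1) = 0
g3 = AND(t, g2) = AND(0, 0) = 0
g4 = AND(r, g3) = AND(0, 0) = 0
g5 = XOR(g3, g4) = XOR(0, 0) = 0
g6 = OR(s, g5) = OR(0, 0) = 0
So g6 = 0.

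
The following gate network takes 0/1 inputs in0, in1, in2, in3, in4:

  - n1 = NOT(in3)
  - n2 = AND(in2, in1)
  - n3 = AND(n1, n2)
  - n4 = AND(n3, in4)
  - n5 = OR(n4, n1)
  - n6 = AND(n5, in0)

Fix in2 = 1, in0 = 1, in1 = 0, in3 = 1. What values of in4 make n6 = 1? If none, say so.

With in2 = 1, in0 = 1, in1 = 0, in3 = 1 fixed, none of the 2 settings of in4 give n6 = 1.
For example, with in4=0:
n1 = NOT(in3) = NOT 1 = 0
n2 = AND(in2, in1) = AND(1, 0) = 0
n3 = AND(n1, n2) = AND(0, 0) = 0
n4 = AND(n3, in4) = AND(0, 0) = 0
n5 = OR(n4, n1) = OR(0, 0) = 0
n6 = AND(n5, in0) = AND(0, 1) = 0
giving n6 = 0 ≠ 1.

no solution exists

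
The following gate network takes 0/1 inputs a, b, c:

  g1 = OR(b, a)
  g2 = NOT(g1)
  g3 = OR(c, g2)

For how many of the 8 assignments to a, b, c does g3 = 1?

g3 = OR(c, g2) must be 1, so at least one of c, g2 is 1.
Satisfying assignments:
  a=0, b=0, c=0
  a=0, b=0, c=1
  a=0, b=1, c=1
  a=1, b=0, c=1
  a=1, b=1, c=1

5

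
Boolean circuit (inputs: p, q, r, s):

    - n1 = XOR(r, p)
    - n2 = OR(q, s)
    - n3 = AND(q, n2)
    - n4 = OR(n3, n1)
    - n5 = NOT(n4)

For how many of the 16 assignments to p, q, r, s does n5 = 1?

4

n5 = NOT(n4) must be 1, so n4 = 0.
n4 = OR(n3, n1) must be 0, so both n3 = 0 and n1 = 0.
Satisfying assignments:
  p=0, q=0, r=0, s=0
  p=0, q=0, r=0, s=1
  p=1, q=0, r=1, s=0
  p=1, q=0, r=1, s=1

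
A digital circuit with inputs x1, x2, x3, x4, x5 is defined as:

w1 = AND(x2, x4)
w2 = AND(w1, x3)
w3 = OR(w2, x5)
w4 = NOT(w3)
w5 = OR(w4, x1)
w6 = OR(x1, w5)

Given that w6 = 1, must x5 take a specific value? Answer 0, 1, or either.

Both values of x5 occur among assignments with w6 = 1:
  x5=0: x1=0, x2=0, x3=0, x4=0, x5=0
  x5=1: x1=1, x2=0, x3=0, x4=0, x5=1

either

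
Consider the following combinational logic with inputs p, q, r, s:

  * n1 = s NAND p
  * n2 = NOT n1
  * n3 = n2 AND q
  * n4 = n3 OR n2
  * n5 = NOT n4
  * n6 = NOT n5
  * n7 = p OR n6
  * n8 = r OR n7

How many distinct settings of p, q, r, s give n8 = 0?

n8 = r OR n7 must be 0, so both r = 0 and n7 = 0.
n7 = p OR n6 must be 0, so both p = 0 and n6 = 0.
n6 = NOT n5 must be 0, so n5 = 1.
Satisfying assignments:
  p=0, q=0, r=0, s=0
  p=0, q=0, r=0, s=1
  p=0, q=1, r=0, s=0
  p=0, q=1, r=0, s=1

4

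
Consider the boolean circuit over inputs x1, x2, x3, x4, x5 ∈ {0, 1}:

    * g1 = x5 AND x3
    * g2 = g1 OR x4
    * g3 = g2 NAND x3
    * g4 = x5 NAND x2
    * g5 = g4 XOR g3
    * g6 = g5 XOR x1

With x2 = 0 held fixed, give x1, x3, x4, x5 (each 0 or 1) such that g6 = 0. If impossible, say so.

g6 = g5 XOR x1 must be 0, so g5 and x1 are equal.
Check with x2 = 0 and x1=1, x3=1, x4=1, x5=1:
g1 = x5 AND x3 = 1 AND 1 = 1
g2 = g1 OR x4 = 1 OR 1 = 1
g3 = g2 NAND x3 = 1 NAND 1 = 0
g4 = x5 NAND x2 = 1 NAND 0 = 1
g5 = g4 XOR g3 = 1 XOR 0 = 1
g6 = g5 XOR x1 = 1 XOR 1 = 0
So g6 = 0.

x1=1 x3=1 x4=1 x5=1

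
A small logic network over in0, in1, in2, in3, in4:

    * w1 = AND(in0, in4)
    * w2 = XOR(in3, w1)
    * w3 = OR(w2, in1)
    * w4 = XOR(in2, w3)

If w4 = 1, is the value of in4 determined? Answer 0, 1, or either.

either

Both values of in4 occur among assignments with w4 = 1:
  in4=0: in0=0, in1=0, in2=0, in3=1, in4=0
  in4=1: in0=0, in1=0, in2=0, in3=1, in4=1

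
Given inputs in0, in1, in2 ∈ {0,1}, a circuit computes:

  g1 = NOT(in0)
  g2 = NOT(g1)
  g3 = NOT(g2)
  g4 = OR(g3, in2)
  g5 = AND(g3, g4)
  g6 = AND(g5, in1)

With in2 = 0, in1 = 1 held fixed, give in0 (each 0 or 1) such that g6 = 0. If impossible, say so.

in0=1

g6 = AND(g5, in1) must be 0, so at least one of g5, in1 is 0.
Check with in2 = 0, in1 = 1 and in0=1:
g1 = NOT(in0) = NOT 1 = 0
g2 = NOT(g1) = NOT 0 = 1
g3 = NOT(g2) = NOT 1 = 0
g4 = OR(g3, in2) = OR(0, 0) = 0
g5 = AND(g3, g4) = AND(0, 0) = 0
g6 = AND(g5, in1) = AND(0, 1) = 0
So g6 = 0.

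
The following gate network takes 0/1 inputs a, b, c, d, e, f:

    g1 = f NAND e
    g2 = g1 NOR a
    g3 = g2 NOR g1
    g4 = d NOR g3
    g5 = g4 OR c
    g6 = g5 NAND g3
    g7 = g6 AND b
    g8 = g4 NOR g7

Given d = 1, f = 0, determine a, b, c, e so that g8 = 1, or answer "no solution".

g8 = g4 NOR g7 must be 1, so both g4 = 0 and g7 = 0.
g4 = d NOR g3 must be 0, so at least one of d, g3 is 1.
Check with d = 1, f = 0 and a=0, b=0, c=1, e=1:
g1 = f NAND e = 0 NAND 1 = 1
g2 = g1 NOR a = 1 NOR 0 = 0
g3 = g2 NOR g1 = 0 NOR 1 = 0
g4 = d NOR g3 = 1 NOR 0 = 0
g5 = g4 OR c = 0 OR 1 = 1
g6 = g5 NAND g3 = 1 NAND 0 = 1
g7 = g6 AND b = 1 AND 0 = 0
g8 = g4 NOR g7 = 0 NOR 0 = 1
So g8 = 1.

a=0 b=0 c=1 e=1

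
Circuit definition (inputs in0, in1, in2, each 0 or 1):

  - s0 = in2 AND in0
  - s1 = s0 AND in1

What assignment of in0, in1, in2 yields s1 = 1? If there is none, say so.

in0=1, in1=1, in2=1

s1 = s0 AND in1 must be 1, so both s0 = 1 and in1 = 1.
s0 = in2 AND in0 must be 1, so both in2 = 1 and in0 = 1.
Check with in0=1, in1=1, in2=1:
s0 = in2 AND in0 = 1 AND 1 = 1
s1 = s0 AND in1 = 1 AND 1 = 1
So s1 = 1 as required.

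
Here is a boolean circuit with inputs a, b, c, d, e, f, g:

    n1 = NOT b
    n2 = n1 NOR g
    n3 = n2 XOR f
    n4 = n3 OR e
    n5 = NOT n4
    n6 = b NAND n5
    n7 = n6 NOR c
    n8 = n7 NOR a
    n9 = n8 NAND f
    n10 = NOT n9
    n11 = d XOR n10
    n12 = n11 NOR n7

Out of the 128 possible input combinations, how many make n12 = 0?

n12 = n11 NOR n7 must be 0, so at least one of n11, n7 is 1.
Enumerating the 128 input combinations, 68 give n12 = 0 and 60 give n12 = 1.

68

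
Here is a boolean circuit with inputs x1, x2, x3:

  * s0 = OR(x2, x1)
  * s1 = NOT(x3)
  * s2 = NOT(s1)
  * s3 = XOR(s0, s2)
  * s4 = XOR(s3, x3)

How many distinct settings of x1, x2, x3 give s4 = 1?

s4 = XOR(s3, x3) must be 1, so s3 and x3 differ.
Satisfying assignments:
  x1=0, x2=1, x3=0
  x1=0, x2=1, x3=1
  x1=1, x2=0, x3=0
  x1=1, x2=0, x3=1
  x1=1, x2=1, x3=0
  x1=1, x2=1, x3=1

6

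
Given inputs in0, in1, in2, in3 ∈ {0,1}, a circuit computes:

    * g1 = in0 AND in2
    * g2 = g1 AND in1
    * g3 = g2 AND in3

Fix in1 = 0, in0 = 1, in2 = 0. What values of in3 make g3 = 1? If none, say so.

no solution exists

With in1 = 0, in0 = 1, in2 = 0 fixed, none of the 2 settings of in3 give g3 = 1.
For example, with in3=1:
g1 = in0 AND in2 = 1 AND 0 = 0
g2 = g1 AND in1 = 0 AND 0 = 0
g3 = g2 AND in3 = 0 AND 1 = 0
giving g3 = 0 ≠ 1.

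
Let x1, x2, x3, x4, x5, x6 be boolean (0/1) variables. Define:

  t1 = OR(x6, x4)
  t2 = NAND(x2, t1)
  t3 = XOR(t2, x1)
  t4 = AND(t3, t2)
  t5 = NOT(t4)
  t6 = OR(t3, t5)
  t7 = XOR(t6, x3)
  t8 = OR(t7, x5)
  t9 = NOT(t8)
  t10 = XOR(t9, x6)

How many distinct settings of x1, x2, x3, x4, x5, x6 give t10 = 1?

t10 = XOR(t9, x6) must be 1, so t9 and x6 differ.
Enumerating the 64 input combinations, 32 give t10 = 1 and 32 give t10 = 0.

32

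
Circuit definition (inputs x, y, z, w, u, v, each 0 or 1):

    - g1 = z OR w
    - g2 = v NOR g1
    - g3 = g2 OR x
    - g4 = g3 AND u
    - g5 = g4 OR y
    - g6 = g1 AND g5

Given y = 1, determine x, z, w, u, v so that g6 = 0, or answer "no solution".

x=0, z=0, w=0, u=1, v=1

Check with y = 1 and x=0, z=0, w=0, u=1, v=1:
g1 = z OR w = 0 OR 0 = 0
g2 = v NOR g1 = 1 NOR 0 = 0
g3 = g2 OR x = 0 OR 0 = 0
g4 = g3 AND u = 0 AND 1 = 0
g5 = g4 OR y = 0 OR 1 = 1
g6 = g1 AND g5 = 0 AND 1 = 0
So g6 = 0.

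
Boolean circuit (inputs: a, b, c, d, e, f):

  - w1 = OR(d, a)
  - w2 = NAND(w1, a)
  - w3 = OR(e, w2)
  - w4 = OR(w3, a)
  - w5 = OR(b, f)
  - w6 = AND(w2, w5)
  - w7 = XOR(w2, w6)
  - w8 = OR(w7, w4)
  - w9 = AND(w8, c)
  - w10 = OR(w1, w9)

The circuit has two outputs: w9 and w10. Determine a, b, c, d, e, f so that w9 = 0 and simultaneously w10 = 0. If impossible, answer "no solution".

a=0, b=1, c=0, d=0, e=1, f=1

Check with a=0, b=1, c=0, d=0, e=1, f=1:
w1 = OR(d, a) = OR(0, 0) = 0
w2 = NAND(w1, a) = NAND(0, 0) = 1
w3 = OR(e, w2) = OR(1, 1) = 1
w4 = OR(w3, a) = OR(1, 0) = 1
w5 = OR(b, f) = OR(1, 1) = 1
w6 = AND(w2, w5) = AND(1, 1) = 1
w7 = XOR(w2, w6) = XOR(1, 1) = 0
w8 = OR(w7, w4) = OR(0, 1) = 1
w9 = AND(w8, c) = AND(1, 0) = 0
w10 = OR(w1, w9) = OR(0, 0) = 0
So w9 = 0 and w10 = 0.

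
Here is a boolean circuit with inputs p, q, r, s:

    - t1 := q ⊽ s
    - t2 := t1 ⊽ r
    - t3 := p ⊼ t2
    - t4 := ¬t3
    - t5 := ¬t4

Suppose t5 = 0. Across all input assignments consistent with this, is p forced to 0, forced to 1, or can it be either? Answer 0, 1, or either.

1

t5 = ¬t4 must be 0, so t4 = 1.
t4 = ¬t3 must be 1, so t3 = 0.
t3 = p ⊼ t2 must be 0, so both p = 1 and t2 = 1.
Every assignment with t5 = 0 has p = 1; there are 3 such assignment(s).
  p=1, q=0, r=0, s=1
  p=1, q=1, r=0, s=0
  p=1, q=1, r=0, s=1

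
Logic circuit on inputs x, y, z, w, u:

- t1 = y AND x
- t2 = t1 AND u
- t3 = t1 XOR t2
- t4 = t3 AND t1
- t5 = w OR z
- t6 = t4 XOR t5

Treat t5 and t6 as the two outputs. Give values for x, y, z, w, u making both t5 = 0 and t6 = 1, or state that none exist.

x=1, y=1, z=0, w=0, u=0

Check with x=1, y=1, z=0, w=0, u=0:
t1 = y AND x = 1 AND 1 = 1
t2 = t1 AND u = 1 AND 0 = 0
t3 = t1 XOR t2 = 1 XOR 0 = 1
t4 = t3 AND t1 = 1 AND 1 = 1
t5 = w OR z = 0 OR 0 = 0
t6 = t4 XOR t5 = 1 XOR 0 = 1
So t5 = 0 and t6 = 1.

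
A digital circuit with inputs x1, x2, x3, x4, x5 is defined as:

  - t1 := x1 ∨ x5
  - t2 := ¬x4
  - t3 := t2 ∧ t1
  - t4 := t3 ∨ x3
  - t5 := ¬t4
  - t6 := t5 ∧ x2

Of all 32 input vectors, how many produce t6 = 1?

5

t6 = t5 ∧ x2 must be 1, so both t5 = 1 and x2 = 1.
Satisfying assignments:
  x1=0, x2=1, x3=0, x4=0, x5=0
  x1=0, x2=1, x3=0, x4=1, x5=0
  x1=0, x2=1, x3=0, x4=1, x5=1
  x1=1, x2=1, x3=0, x4=1, x5=0
  x1=1, x2=1, x3=0, x4=1, x5=1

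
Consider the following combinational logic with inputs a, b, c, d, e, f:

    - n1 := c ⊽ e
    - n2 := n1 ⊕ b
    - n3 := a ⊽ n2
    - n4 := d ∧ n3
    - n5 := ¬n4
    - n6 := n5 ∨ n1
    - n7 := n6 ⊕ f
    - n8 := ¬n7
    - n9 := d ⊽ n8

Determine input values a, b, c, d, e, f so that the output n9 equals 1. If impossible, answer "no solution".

a=0, b=1, c=0, d=0, e=1, f=0

n9 = d ⊽ n8 must be 1, so both d = 0 and n8 = 0.
Check with a=0, b=1, c=0, d=0, e=1, f=0:
n1 = c ⊽ e = 0 ⊽ 1 = 0
n2 = n1 ⊕ b = 0 ⊕ 1 = 1
n3 = a ⊽ n2 = 0 ⊽ 1 = 0
n4 = d ∧ n3 = 0 ∧ 0 = 0
n5 = ¬n4 = ¬0 = 1
n6 = n5 ∨ n1 = 1 ∨ 0 = 1
n7 = n6 ⊕ f = 1 ⊕ 0 = 1
n8 = ¬n7 = ¬1 = 0
n9 = d ⊽ n8 = 0 ⊽ 0 = 1
So n9 = 1 as required.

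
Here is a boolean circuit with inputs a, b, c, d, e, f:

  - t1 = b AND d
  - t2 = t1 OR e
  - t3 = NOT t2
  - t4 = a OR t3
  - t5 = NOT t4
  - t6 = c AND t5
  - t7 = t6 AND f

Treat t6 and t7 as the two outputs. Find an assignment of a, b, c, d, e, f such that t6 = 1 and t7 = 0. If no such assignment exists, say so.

a=0, b=1, c=1, d=1, e=1, f=0

Check with a=0, b=1, c=1, d=1, e=1, f=0:
t1 = b AND d = 1 AND 1 = 1
t2 = t1 OR e = 1 OR 1 = 1
t3 = NOT t2 = NOT 1 = 0
t4 = a OR t3 = 0 OR 0 = 0
t5 = NOT t4 = NOT 0 = 1
t6 = c AND t5 = 1 AND 1 = 1
t7 = t6 AND f = 1 AND 0 = 0
So t6 = 1 and t7 = 0.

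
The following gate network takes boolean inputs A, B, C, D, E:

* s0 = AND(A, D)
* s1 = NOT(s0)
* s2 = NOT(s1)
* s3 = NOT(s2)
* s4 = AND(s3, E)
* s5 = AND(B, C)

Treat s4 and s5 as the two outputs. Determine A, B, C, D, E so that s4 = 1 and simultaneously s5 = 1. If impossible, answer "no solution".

Check with A=0, B=1, C=1, D=1, E=1:
s0 = AND(A, D) = AND(0, 1) = 0
s1 = NOT(s0) = NOT 0 = 1
s2 = NOT(s1) = NOT 1 = 0
s3 = NOT(s2) = NOT 0 = 1
s4 = AND(s3, E) = AND(1, 1) = 1
s5 = AND(B, C) = AND(1, 1) = 1
So s4 = 1 and s5 = 1.

A=0, B=1, C=1, D=1, E=1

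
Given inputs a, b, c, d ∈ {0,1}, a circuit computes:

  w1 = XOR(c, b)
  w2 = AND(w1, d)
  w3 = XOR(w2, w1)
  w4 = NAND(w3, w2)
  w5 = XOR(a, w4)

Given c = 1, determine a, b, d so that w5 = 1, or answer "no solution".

Check with c = 1 and a=0, b=0, d=0:
w1 = XOR(c, b) = XOR(1, 0) = 1
w2 = AND(w1, d) = AND(1, 0) = 0
w3 = XOR(w2, w1) = XOR(0, 1) = 1
w4 = NAND(w3, w2) = NAND(1, 0) = 1
w5 = XOR(a, w4) = XOR(0, 1) = 1
So w5 = 1.

a=0 b=0 d=0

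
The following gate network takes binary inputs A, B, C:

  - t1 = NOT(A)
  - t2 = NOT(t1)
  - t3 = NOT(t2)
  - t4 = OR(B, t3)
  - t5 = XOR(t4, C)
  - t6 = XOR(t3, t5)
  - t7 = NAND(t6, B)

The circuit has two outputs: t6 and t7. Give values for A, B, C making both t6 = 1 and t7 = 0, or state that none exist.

Check with A=0 B=1 C=1:
t1 = NOT(A) = NOT 0 = 1
t2 = NOT(t1) = NOT 1 = 0
t3 = NOT(t2) = NOT 0 = 1
t4 = OR(B, t3) = OR(1, 1) = 1
t5 = XOR(t4, C) = XOR(1, 1) = 0
t6 = XOR(t3, t5) = XOR(1, 0) = 1
t7 = NAND(t6, B) = NAND(1, 1) = 0
So t6 = 1 and t7 = 0.

A=0 B=1 C=1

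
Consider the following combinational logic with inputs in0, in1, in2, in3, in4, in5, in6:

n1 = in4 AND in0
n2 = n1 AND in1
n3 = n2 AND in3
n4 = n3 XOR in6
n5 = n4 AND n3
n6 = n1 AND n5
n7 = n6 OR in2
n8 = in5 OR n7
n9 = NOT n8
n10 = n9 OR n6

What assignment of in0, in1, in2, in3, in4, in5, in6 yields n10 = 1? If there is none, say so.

n10 = n9 OR n6 must be 1, so at least one of n9, n6 is 1.
Check with in0=1, in1=0, in2=0, in3=0, in4=1, in5=0, in6=0:
n1 = in4 AND in0 = 1 AND 1 = 1
n2 = n1 AND in1 = 1 AND 0 = 0
n3 = n2 AND in3 = 0 AND 0 = 0
n4 = n3 XOR in6 = 0 XOR 0 = 0
n5 = n4 AND n3 = 0 AND 0 = 0
n6 = n1 AND n5 = 1 AND 0 = 0
n7 = n6 OR in2 = 0 OR 0 = 0
n8 = in5 OR n7 = 0 OR 0 = 0
n9 = NOT n8 = NOT 0 = 1
n10 = n9 OR n6 = 1 OR 0 = 1
So n10 = 1 as required.

in0=1, in1=0, in2=0, in3=0, in4=1, in5=0, in6=0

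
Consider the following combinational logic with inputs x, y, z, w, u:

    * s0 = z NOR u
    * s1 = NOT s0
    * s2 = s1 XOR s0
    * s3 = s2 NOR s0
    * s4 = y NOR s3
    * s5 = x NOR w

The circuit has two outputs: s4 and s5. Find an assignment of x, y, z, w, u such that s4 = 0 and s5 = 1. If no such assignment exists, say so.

Check with x=0 y=1 z=1 w=0 u=0:
s0 = z NOR u = 1 NOR 0 = 0
s1 = NOT s0 = NOT 0 = 1
s2 = s1 XOR s0 = 1 XOR 0 = 1
s3 = s2 NOR s0 = 1 NOR 0 = 0
s4 = y NOR s3 = 1 NOR 0 = 0
s5 = x NOR w = 0 NOR 0 = 1
So s4 = 0 and s5 = 1.

x=0 y=1 z=1 w=0 u=0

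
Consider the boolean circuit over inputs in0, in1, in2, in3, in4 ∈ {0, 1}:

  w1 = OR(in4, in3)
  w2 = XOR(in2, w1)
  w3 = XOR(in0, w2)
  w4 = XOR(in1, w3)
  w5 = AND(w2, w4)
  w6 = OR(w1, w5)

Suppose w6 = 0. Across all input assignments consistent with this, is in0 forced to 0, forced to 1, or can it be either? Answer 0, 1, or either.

either

Both values of in0 occur among assignments with w6 = 0:
  in0=0: in0=0, in1=0, in2=0, in3=0, in4=0
  in0=1: in0=1, in1=0, in2=0, in3=0, in4=0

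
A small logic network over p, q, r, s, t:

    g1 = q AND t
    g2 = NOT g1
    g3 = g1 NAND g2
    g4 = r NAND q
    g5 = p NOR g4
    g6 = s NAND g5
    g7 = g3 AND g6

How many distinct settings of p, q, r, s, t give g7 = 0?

2

g7 = g3 AND g6 must be 0, so at least one of g3, g6 is 0.
Satisfying assignments:
  p=0, q=1, r=1, s=1, t=0
  p=0, q=1, r=1, s=1, t=1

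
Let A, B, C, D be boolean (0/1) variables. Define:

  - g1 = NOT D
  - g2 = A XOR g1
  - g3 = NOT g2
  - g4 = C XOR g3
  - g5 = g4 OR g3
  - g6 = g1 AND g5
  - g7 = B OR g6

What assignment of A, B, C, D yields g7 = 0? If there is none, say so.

A=0, B=0, C=1, D=1

g7 = B OR g6 must be 0, so both B = 0 and g6 = 0.
g6 = g1 AND g5 must be 0, so at least one of g1, g5 is 0.
Check with A=0, B=0, C=1, D=1:
g1 = NOT D = NOT 1 = 0
g2 = A XOR g1 = 0 XOR 0 = 0
g3 = NOT g2 = NOT 0 = 1
g4 = C XOR g3 = 1 XOR 1 = 0
g5 = g4 OR g3 = 0 OR 1 = 1
g6 = g1 AND g5 = 0 AND 1 = 0
g7 = B OR g6 = 0 OR 0 = 0
So g7 = 0 as required.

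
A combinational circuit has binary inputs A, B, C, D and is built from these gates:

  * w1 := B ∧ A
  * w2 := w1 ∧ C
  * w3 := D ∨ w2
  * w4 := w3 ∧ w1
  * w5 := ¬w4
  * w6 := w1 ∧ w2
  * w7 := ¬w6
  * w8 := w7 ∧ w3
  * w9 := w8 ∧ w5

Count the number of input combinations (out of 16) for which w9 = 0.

w9 = w8 ∧ w5 must be 0, so at least one of w8, w5 is 0.
Enumerating the 16 input combinations, 10 give w9 = 0 and 6 give w9 = 1.

10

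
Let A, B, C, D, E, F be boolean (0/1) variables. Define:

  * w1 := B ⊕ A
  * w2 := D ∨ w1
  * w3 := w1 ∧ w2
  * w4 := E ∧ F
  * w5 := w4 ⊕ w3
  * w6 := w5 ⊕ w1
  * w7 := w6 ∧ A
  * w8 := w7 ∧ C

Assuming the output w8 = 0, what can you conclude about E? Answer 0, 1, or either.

either

Both values of E occur among assignments with w8 = 0:
  E=0: A=0, B=0, C=0, D=0, E=0, F=0
  E=1: A=0, B=0, C=0, D=0, E=1, F=0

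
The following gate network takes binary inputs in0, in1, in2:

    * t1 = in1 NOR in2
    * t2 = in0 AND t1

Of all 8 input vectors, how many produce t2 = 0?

t2 = in0 AND t1 must be 0, so at least one of in0, t1 is 0.
Enumerating the 8 input combinations, 7 give t2 = 0 and 1 give t2 = 1.

7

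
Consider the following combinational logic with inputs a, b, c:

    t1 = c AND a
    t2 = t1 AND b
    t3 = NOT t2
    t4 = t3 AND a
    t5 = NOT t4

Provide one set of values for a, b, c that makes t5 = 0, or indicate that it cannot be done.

Check with a=1, b=0, c=0:
t1 = c AND a = 0 AND 1 = 0
t2 = t1 AND b = 0 AND 0 = 0
t3 = NOT t2 = NOT 0 = 1
t4 = t3 AND a = 1 AND 1 = 1
t5 = NOT t4 = NOT 1 = 0
So t5 = 0 as required.

a=1, b=0, c=0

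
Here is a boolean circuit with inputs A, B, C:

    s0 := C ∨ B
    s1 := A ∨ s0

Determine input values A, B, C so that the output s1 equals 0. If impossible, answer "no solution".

A=0 B=0 C=0

Check with A=0 B=0 C=0:
s0 = C ∨ B = 0 ∨ 0 = 0
s1 = A ∨ s0 = 0 ∨ 0 = 0
So s1 = 0 as required.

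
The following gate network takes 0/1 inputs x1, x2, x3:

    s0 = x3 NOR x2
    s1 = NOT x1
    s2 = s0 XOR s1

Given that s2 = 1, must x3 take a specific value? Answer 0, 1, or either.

either

Both values of x3 occur among assignments with s2 = 1:
  x3=0: x1=0, x2=1, x3=0
  x3=1: x1=0, x2=0, x3=1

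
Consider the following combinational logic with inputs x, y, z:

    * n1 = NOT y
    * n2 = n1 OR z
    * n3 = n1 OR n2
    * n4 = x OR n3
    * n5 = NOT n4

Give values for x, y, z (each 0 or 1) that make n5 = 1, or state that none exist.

n5 = NOT n4 must be 1, so n4 = 0.
n4 = x OR n3 must be 0, so both x = 0 and n3 = 0.
Check with x=0, y=1, z=0:
n1 = NOT y = NOT 1 = 0
n2 = n1 OR z = 0 OR 0 = 0
n3 = n1 OR n2 = 0 OR 0 = 0
n4 = x OR n3 = 0 OR 0 = 0
n5 = NOT n4 = NOT 0 = 1
So n5 = 1 as required.

x=0, y=1, z=0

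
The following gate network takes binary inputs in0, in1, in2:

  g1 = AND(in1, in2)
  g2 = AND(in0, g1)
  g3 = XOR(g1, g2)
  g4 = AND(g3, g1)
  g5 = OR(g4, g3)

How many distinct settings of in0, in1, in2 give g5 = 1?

g5 = OR(g4, g3) must be 1, so at least one of g4, g3 is 1.
Satisfying assignments:
  in0=0, in1=1, in2=1

1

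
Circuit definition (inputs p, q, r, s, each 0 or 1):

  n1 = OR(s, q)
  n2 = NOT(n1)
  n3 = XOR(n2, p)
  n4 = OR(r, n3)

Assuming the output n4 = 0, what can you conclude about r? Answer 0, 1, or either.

0

n4 = OR(r, n3) must be 0, so both r = 0 and n3 = 0.
n3 = XOR(n2, p) must be 0, so n2 and p are equal.
Every assignment with n4 = 0 has r = 0; there are 4 such assignment(s).
  p=0, q=0, r=0, s=1
  p=0, q=1, r=0, s=0
  p=0, q=1, r=0, s=1
  p=1, q=0, r=0, s=0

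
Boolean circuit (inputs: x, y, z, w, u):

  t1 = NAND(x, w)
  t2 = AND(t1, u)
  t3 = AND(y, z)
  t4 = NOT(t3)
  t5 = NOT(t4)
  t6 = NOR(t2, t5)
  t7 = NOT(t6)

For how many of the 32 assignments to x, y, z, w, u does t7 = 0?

15

t7 = NOT(t6) must be 0, so t6 = 1.
t6 = NOR(t2, t5) must be 1, so both t2 = 0 and t5 = 0.
t2 = AND(t1, u) must be 0, so at least one of t1, u is 0.
Enumerating the 32 input combinations, 15 give t7 = 0 and 17 give t7 = 1.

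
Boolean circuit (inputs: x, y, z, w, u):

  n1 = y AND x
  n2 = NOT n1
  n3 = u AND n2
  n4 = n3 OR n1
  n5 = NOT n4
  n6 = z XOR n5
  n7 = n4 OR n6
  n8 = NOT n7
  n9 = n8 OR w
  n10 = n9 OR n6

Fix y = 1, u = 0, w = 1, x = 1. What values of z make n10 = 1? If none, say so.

z=0

Check with y = 1, u = 0, w = 1, x = 1 and z=0:
n1 = y AND x = 1 AND 1 = 1
n2 = NOT n1 = NOT 1 = 0
n3 = u AND n2 = 0 AND 0 = 0
n4 = n3 OR n1 = 0 OR 1 = 1
n5 = NOT n4 = NOT 1 = 0
n6 = z XOR n5 = 0 XOR 0 = 0
n7 = n4 OR n6 = 1 OR 0 = 1
n8 = NOT n7 = NOT 1 = 0
n9 = n8 OR w = 0 OR 1 = 1
n10 = n9 OR n6 = 1 OR 0 = 1
So n10 = 1.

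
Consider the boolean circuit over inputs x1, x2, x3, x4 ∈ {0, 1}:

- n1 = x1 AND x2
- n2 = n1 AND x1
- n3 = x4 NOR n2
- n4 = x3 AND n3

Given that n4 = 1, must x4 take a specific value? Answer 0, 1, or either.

0

n4 = x3 AND n3 must be 1, so both x3 = 1 and n3 = 1.
n3 = x4 NOR n2 must be 1, so both x4 = 0 and n2 = 0.
Every assignment with n4 = 1 has x4 = 0; there are 3 such assignment(s).
  x1=0, x2=0, x3=1, x4=0
  x1=0, x2=1, x3=1, x4=0
  x1=1, x2=0, x3=1, x4=0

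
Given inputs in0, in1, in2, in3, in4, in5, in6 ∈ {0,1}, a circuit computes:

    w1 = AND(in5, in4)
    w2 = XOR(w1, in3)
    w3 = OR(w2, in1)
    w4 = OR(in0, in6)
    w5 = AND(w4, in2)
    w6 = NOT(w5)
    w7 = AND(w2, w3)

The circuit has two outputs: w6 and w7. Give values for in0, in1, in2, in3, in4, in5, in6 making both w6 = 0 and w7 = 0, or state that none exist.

in0=1 in1=1 in2=1 in3=0 in4=1 in5=0 in6=1

Check with in0=1 in1=1 in2=1 in3=0 in4=1 in5=0 in6=1:
w1 = AND(in5, in4) = AND(0, 1) = 0
w2 = XOR(w1, in3) = XOR(0, 0) = 0
w3 = OR(w2, in1) = OR(0, 1) = 1
w4 = OR(in0, in6) = OR(1, 1) = 1
w5 = AND(w4, in2) = AND(1, 1) = 1
w6 = NOT(w5) = NOT 1 = 0
w7 = AND(w2, w3) = AND(0, 1) = 0
So w6 = 0 and w7 = 0.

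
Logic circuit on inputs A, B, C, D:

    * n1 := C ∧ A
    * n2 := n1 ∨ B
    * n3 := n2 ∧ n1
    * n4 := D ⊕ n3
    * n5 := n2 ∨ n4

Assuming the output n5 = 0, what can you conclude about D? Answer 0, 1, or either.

n5 = n2 ∨ n4 must be 0, so both n2 = 0 and n4 = 0.
n2 = n1 ∨ B must be 0, so both n1 = 0 and B = 0.
n4 = D ⊕ n3 must be 0, so D and n3 are equal.
Every assignment with n5 = 0 has D = 0; there are 3 such assignment(s).
  A=0, B=0, C=0, D=0
  A=0, B=0, C=1, D=0
  A=1, B=0, C=0, D=0

0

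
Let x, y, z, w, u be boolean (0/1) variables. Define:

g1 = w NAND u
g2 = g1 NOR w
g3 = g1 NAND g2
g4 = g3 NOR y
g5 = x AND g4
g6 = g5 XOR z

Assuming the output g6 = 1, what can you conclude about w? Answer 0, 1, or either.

either

Both values of w occur among assignments with g6 = 1:
  w=0: x=0, y=0, z=1, w=0, u=0
  w=1: x=0, y=0, z=1, w=1, u=0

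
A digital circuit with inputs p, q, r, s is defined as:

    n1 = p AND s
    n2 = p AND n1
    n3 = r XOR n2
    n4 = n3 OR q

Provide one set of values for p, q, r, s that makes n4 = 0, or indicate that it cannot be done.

p=0, q=0, r=0, s=0

Check with p=0, q=0, r=0, s=0:
n1 = p AND s = 0 AND 0 = 0
n2 = p AND n1 = 0 AND 0 = 0
n3 = r XOR n2 = 0 XOR 0 = 0
n4 = n3 OR q = 0 OR 0 = 0
So n4 = 0 as required.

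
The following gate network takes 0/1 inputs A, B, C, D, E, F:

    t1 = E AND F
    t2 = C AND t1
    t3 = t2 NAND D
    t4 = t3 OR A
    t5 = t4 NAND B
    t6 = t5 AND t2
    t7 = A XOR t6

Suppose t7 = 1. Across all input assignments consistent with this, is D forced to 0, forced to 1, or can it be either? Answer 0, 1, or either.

Both values of D occur among assignments with t7 = 1:
  D=0: A=0, B=0, C=1, D=0, E=1, F=1
  D=1: A=0, B=0, C=1, D=1, E=1, F=1

either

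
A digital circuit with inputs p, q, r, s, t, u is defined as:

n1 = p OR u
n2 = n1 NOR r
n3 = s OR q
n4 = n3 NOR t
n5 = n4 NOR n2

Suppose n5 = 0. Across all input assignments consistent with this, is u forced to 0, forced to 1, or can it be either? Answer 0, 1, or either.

either

Both values of u occur among assignments with n5 = 0:
  u=0: p=0, q=0, r=0, s=0, t=0, u=0
  u=1: p=0, q=0, r=0, s=0, t=0, u=1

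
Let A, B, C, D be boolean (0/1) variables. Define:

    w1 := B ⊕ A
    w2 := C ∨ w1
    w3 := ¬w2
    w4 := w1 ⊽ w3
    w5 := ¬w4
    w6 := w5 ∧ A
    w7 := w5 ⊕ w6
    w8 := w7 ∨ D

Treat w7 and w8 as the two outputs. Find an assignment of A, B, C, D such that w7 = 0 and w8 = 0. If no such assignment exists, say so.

A=0, B=0, C=1, D=0

Check with A=0, B=0, C=1, D=0:
w1 = B ⊕ A = 0 ⊕ 0 = 0
w2 = C ∨ w1 = 1 ∨ 0 = 1
w3 = ¬w2 = ¬1 = 0
w4 = w1 ⊽ w3 = 0 ⊽ 0 = 1
w5 = ¬w4 = ¬1 = 0
w6 = w5 ∧ A = 0 ∧ 0 = 0
w7 = w5 ⊕ w6 = 0 ⊕ 0 = 0
w8 = w7 ∨ D = 0 ∨ 0 = 0
So w7 = 0 and w8 = 0.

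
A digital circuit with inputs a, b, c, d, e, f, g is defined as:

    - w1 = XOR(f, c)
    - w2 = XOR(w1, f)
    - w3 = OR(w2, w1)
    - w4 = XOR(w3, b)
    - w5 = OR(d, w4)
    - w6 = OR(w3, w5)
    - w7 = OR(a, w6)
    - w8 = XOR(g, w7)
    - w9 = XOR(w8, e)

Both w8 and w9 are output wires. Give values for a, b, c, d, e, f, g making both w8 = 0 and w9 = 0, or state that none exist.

Check with a=1, b=0, c=0, d=1, e=0, f=0, g=1:
w1 = XOR(f, c) = XOR(0, 0) = 0
w2 = XOR(w1, f) = XOR(0, 0) = 0
w3 = OR(w2, w1) = OR(0, 0) = 0
w4 = XOR(w3, b) = XOR(0, 0) = 0
w5 = OR(d, w4) = OR(1, 0) = 1
w6 = OR(w3, w5) = OR(0, 1) = 1
w7 = OR(a, w6) = OR(1, 1) = 1
w8 = XOR(g, w7) = XOR(1, 1) = 0
w9 = XOR(w8, e) = XOR(0, 0) = 0
So w8 = 0 and w9 = 0.

a=1, b=0, c=0, d=1, e=0, f=0, g=1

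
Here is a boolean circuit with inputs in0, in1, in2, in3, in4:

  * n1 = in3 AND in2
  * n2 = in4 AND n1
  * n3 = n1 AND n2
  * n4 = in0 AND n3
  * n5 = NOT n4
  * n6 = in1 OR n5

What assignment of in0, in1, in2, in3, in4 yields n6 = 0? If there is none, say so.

in0=1, in1=0, in2=1, in3=1, in4=1

n6 = in1 OR n5 must be 0, so both in1 = 0 and n5 = 0.
n5 = NOT n4 must be 0, so n4 = 1.
n4 = in0 AND n3 must be 1, so both in0 = 1 and n3 = 1.
Check with in0=1, in1=0, in2=1, in3=1, in4=1:
n1 = in3 AND in2 = 1 AND 1 = 1
n2 = in4 AND n1 = 1 AND 1 = 1
n3 = n1 AND n2 = 1 AND 1 = 1
n4 = in0 AND n3 = 1 AND 1 = 1
n5 = NOT n4 = NOT 1 = 0
n6 = in1 OR n5 = 0 OR 0 = 0
So n6 = 0 as required.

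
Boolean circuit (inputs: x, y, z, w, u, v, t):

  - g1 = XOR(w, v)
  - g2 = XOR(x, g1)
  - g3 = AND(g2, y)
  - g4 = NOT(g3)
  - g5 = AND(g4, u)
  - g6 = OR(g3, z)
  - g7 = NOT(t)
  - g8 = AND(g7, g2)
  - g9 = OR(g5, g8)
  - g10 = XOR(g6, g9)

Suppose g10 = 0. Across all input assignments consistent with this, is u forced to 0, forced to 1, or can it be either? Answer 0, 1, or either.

either

Both values of u occur among assignments with g10 = 0:
  u=0: x=0, y=0, z=0, w=0, u=0, v=0, t=0
  u=1: x=0, y=0, z=1, w=0, u=1, v=0, t=0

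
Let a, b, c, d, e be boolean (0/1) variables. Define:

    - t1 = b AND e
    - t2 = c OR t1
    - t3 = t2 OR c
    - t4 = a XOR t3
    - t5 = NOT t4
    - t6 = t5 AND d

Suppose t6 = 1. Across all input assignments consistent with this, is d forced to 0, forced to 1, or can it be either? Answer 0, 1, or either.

t6 = t5 AND d must be 1, so both t5 = 1 and d = 1.
t5 = NOT t4 must be 1, so t4 = 0.
t4 = a XOR t3 must be 0, so a and t3 are equal.
Every assignment with t6 = 1 has d = 1; there are 8 such assignment(s).

1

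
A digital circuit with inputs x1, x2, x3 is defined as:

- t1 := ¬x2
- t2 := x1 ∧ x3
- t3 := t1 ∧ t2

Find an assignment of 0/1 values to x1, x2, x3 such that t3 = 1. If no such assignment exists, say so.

x1=1, x2=0, x3=1

t3 = t1 ∧ t2 must be 1, so both t1 = 1 and t2 = 1.
t1 = ¬x2 must be 1, so x2 = 0.
t2 = x1 ∧ x3 must be 1, so both x1 = 1 and x3 = 1.
Check with x1=1, x2=0, x3=1:
t1 = ¬x2 = ¬0 = 1
t2 = x1 ∧ x3 = 1 ∧ 1 = 1
t3 = t1 ∧ t2 = 1 ∧ 1 = 1
So t3 = 1 as required.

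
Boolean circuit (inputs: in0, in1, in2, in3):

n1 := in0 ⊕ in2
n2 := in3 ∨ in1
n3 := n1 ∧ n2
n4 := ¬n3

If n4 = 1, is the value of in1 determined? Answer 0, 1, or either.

Both values of in1 occur among assignments with n4 = 1:
  in1=0: in0=0, in1=0, in2=0, in3=0
  in1=1: in0=0, in1=1, in2=0, in3=0

either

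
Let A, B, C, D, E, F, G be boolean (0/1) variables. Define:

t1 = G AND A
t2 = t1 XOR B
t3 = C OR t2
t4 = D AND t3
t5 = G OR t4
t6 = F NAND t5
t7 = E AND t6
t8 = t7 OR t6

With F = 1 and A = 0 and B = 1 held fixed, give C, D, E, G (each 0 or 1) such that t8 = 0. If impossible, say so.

C=0, D=1, E=0, G=0

Check with F = 1 and A = 0 and B = 1 and C=0, D=1, E=0, G=0:
t1 = G AND A = 0 AND 0 = 0
t2 = t1 XOR B = 0 XOR 1 = 1
t3 = C OR t2 = 0 OR 1 = 1
t4 = D AND t3 = 1 AND 1 = 1
t5 = G OR t4 = 0 OR 1 = 1
t6 = F NAND t5 = 1 NAND 1 = 0
t7 = E AND t6 = 0 AND 0 = 0
t8 = t7 OR t6 = 0 OR 0 = 0
So t8 = 0.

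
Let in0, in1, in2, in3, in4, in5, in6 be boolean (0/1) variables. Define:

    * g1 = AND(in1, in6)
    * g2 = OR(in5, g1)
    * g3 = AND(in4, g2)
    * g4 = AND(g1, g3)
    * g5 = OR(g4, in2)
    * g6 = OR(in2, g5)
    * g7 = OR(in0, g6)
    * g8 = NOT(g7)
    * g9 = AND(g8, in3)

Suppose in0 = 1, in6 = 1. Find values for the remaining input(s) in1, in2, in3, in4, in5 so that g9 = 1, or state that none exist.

no solution exists

With in0 = 1, in6 = 1 fixed, none of the 32 settings of in1, in2, in3, in4, in5 give g9 = 1.
For example, with in1=0, in2=1, in3=1, in4=1, in5=0:
g1 = AND(in1, in6) = AND(0, 1) = 0
g2 = OR(in5, g1) = OR(0, 0) = 0
g3 = AND(in4, g2) = AND(1, 0) = 0
g4 = AND(g1, g3) = AND(0, 0) = 0
g5 = OR(g4, in2) = OR(0, 1) = 1
g6 = OR(in2, g5) = OR(1, 1) = 1
g7 = OR(in0, g6) = OR(1, 1) = 1
g8 = NOT(g7) = NOT 1 = 0
g9 = AND(g8, in3) = AND(0, 1) = 0
giving g9 = 0 ≠ 1.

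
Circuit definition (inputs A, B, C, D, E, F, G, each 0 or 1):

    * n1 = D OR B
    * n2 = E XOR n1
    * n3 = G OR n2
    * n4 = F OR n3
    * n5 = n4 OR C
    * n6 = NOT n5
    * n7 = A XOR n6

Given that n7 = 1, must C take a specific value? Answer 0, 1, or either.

Both values of C occur among assignments with n7 = 1:
  C=0: A=0, B=0, C=0, D=0, E=0, F=0, G=0
  C=1: A=1, B=0, C=1, D=0, E=0, F=0, G=0

either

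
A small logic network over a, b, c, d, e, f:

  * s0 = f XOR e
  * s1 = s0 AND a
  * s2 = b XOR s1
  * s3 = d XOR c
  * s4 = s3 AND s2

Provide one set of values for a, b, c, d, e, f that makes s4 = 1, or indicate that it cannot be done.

s4 = s3 AND s2 must be 1, so both s3 = 1 and s2 = 1.
s3 = d XOR c must be 1, so d and c differ.
s2 = b XOR s1 must be 1, so b and s1 differ.
Check with a=1 b=0 c=1 d=0 e=1 f=0:
s0 = f XOR e = 0 XOR 1 = 1
s1 = s0 AND a = 1 AND 1 = 1
s2 = b XOR s1 = 0 XOR 1 = 1
s3 = d XOR c = 0 XOR 1 = 1
s4 = s3 AND s2 = 1 AND 1 = 1
So s4 = 1 as required.

a=1 b=0 c=1 d=0 e=1 f=0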